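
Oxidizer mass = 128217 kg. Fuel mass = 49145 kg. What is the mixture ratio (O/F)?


MR = 128217 / 49145 = 2.61

2.61


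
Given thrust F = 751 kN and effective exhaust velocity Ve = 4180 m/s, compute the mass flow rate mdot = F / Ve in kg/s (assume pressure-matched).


mdot = F / Ve = 751000 / 4180 = 179.7 kg/s

179.7 kg/s


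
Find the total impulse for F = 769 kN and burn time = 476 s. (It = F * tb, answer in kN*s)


It = 769 * 476 = 366044 kN*s

366044 kN*s


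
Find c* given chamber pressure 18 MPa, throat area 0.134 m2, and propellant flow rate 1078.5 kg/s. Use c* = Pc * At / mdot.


c* = 18e6 * 0.134 / 1078.5 = 2236 m/s

2236 m/s


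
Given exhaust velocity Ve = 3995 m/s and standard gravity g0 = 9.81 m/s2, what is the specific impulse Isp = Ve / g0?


Isp = Ve / g0 = 3995 / 9.81 = 407.2 s

407.2 s


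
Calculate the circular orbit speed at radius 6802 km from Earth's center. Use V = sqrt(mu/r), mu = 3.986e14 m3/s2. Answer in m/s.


V = sqrt(3.986e14 / 6802000) = 7655 m/s

7655 m/s


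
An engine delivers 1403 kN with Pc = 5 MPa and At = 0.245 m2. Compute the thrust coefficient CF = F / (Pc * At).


CF = 1403000 / (5e6 * 0.245) = 1.15

1.15


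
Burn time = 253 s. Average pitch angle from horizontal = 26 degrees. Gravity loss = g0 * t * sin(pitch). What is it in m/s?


GL = 9.81 * 253 * sin(26 deg) = 1088 m/s

1088 m/s


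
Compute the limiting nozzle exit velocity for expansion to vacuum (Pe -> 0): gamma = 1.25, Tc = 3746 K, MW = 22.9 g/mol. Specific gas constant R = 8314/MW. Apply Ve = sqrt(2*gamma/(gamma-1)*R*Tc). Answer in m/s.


R = 8314 / 22.9 = 363.06 J/(kg.K)
Ve = sqrt(2 * 1.25 / (1.25 - 1) * 363.06 * 3746) = 3688 m/s

3688 m/s


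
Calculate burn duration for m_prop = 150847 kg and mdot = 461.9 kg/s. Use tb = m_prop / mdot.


tb = 150847 / 461.9 = 326.6 s

326.6 s


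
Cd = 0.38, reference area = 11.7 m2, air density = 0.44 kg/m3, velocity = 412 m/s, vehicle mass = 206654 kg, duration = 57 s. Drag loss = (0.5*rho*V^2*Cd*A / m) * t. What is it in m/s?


D = 0.5 * 0.44 * 412^2 * 0.38 * 11.7 = 166030.0 N
a = 166030.0 / 206654 = 0.8034 m/s2
dV = 0.8034 * 57 = 45.8 m/s

45.8 m/s


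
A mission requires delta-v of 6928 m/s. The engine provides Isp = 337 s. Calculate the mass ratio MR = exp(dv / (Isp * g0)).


Ve = 337 * 9.81 = 3305.97 m/s
MR = exp(6928 / 3305.97) = 8.13

8.13


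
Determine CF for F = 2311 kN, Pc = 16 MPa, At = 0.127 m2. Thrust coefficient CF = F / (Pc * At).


CF = 2311000 / (16e6 * 0.127) = 1.14

1.14


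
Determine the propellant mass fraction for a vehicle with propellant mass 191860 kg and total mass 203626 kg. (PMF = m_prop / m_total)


PMF = 191860 / 203626 = 0.942

0.942


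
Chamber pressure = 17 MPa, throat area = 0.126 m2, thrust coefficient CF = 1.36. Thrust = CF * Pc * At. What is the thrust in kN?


F = 1.36 * 17e6 * 0.126 = 2.9131e+06 N = 2913.1 kN

2913.1 kN


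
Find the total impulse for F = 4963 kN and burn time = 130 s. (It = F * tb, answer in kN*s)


It = 4963 * 130 = 645190 kN*s

645190 kN*s


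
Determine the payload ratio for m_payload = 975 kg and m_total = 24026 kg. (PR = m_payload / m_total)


PR = 975 / 24026 = 0.0406

0.0406


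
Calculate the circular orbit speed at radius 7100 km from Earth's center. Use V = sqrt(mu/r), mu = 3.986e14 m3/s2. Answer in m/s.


V = sqrt(3.986e14 / 7100000) = 7493 m/s

7493 m/s


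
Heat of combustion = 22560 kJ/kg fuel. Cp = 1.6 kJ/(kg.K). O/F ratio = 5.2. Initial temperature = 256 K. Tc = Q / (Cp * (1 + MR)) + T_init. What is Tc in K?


Tc = 22560 / (1.6 * (1 + 5.2)) + 256 = 2530 K

2530 K


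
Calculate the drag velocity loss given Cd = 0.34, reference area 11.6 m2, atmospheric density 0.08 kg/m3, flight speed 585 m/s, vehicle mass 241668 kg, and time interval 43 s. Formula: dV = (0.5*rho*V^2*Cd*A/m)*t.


D = 0.5 * 0.08 * 585^2 * 0.34 * 11.6 = 53989.42 N
a = 53989.42 / 241668 = 0.2234 m/s2
dV = 0.2234 * 43 = 9.6 m/s

9.6 m/s


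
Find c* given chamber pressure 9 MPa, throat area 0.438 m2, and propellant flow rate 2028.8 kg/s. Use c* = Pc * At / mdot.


c* = 9e6 * 0.438 / 2028.8 = 1943 m/s

1943 m/s


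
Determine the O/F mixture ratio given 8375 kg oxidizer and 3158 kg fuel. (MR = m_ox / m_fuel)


MR = 8375 / 3158 = 2.65

2.65


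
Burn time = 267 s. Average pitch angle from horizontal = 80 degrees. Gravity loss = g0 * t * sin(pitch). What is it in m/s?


GL = 9.81 * 267 * sin(80 deg) = 2579 m/s

2579 m/s


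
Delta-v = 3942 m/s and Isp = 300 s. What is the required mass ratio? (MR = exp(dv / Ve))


Ve = 300 * 9.81 = 2943.0 m/s
MR = exp(3942 / 2943.0) = 3.817

3.817


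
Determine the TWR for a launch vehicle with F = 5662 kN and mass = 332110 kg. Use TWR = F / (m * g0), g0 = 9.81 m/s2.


TWR = 5662000 / (332110 * 9.81) = 1.74

1.74


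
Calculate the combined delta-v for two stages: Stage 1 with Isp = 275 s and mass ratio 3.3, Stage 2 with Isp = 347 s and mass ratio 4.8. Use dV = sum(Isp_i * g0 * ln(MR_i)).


dV1 = 275 * 9.81 * ln(3.3) = 3220.9 m/s
dV2 = 347 * 9.81 * ln(4.8) = 5339.7 m/s
Total dV = 3220.9 + 5339.7 = 8560.6 m/s ~ 8561 m/s

8561 m/s


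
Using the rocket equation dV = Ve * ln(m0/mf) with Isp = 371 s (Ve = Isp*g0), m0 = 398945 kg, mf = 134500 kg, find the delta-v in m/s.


Ve = 371 * 9.81 = 3639.51 m/s
dV = 3639.51 * ln(398945/134500) = 3957 m/s

3957 m/s


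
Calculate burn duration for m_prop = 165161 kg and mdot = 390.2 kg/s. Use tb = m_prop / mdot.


tb = 165161 / 390.2 = 423.3 s

423.3 s


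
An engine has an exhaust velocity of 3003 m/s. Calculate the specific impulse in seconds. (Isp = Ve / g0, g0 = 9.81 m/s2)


Isp = Ve / g0 = 3003 / 9.81 = 306.1 s

306.1 s


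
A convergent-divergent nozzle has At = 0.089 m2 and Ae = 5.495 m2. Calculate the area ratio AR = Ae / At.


AR = 5.495 / 0.089 = 61.7

61.7


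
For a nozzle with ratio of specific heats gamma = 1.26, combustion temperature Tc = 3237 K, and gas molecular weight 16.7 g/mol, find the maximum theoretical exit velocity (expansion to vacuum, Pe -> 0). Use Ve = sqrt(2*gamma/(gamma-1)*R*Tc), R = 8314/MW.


R = 8314 / 16.7 = 497.84 J/(kg.K)
Ve = sqrt(2 * 1.26 / (1.26 - 1) * 497.84 * 3237) = 3952 m/s

3952 m/s


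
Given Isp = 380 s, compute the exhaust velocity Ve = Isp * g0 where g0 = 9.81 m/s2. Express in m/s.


Ve = Isp * g0 = 380 * 9.81 = 3727.8 m/s

3727.8 m/s


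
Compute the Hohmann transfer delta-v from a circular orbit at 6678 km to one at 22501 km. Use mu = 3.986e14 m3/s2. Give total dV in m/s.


V1 = sqrt(mu/r1) = 7725.84 m/s
dV1 = V1*(sqrt(2*r2/(r1+r2)) - 1) = 1868.75 m/s
V2 = sqrt(mu/r2) = 4208.89 m/s
dV2 = V2*(1 - sqrt(2*r1/(r1+r2))) = 1361.35 m/s
Total dV = 3230 m/s

3230 m/s


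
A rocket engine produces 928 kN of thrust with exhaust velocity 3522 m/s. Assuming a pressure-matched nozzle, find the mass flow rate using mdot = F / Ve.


mdot = F / Ve = 928000 / 3522 = 263.5 kg/s

263.5 kg/s


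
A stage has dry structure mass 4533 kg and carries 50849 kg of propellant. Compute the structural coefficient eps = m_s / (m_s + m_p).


eps = 4533 / (4533 + 50849) = 0.0818

0.0818


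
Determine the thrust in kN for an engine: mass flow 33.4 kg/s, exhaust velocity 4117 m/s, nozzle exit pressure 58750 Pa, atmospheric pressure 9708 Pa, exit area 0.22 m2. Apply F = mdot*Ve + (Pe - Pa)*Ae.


F = 33.4 * 4117 + (58750 - 9708) * 0.22 = 148297.0 N = 148.3 kN

148.3 kN


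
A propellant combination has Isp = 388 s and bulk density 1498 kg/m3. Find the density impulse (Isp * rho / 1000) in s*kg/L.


rho*Isp = 388 * 1498 / 1000 = 581 s*kg/L

581 s*kg/L


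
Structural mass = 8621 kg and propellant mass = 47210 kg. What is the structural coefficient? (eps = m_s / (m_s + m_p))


eps = 8621 / (8621 + 47210) = 0.1544

0.1544


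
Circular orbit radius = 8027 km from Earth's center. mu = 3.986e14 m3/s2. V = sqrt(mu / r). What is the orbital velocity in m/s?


V = sqrt(3.986e14 / 8027000) = 7047 m/s

7047 m/s


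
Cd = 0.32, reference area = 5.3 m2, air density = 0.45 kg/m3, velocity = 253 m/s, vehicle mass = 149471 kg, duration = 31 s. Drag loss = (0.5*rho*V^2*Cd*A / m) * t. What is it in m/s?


D = 0.5 * 0.45 * 253^2 * 0.32 * 5.3 = 24425.83 N
a = 24425.83 / 149471 = 0.1634 m/s2
dV = 0.1634 * 31 = 5.1 m/s

5.1 m/s


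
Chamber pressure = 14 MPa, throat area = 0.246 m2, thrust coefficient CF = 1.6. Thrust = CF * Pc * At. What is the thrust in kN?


F = 1.6 * 14e6 * 0.246 = 5.5104e+06 N = 5510.4 kN

5510.4 kN


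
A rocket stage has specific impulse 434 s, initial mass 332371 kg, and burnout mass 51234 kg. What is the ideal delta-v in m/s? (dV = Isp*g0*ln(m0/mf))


Ve = 434 * 9.81 = 4257.54 m/s
dV = 4257.54 * ln(332371/51234) = 7961 m/s

7961 m/s


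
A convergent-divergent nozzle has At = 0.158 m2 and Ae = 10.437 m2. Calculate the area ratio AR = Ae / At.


AR = 10.437 / 0.158 = 66.1

66.1


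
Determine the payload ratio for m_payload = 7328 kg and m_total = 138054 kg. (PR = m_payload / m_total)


PR = 7328 / 138054 = 0.0531

0.0531


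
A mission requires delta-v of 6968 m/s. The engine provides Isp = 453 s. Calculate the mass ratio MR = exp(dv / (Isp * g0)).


Ve = 453 * 9.81 = 4443.93 m/s
MR = exp(6968 / 4443.93) = 4.797

4.797


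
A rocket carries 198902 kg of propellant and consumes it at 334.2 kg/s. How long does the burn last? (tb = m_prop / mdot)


tb = 198902 / 334.2 = 595.2 s

595.2 s


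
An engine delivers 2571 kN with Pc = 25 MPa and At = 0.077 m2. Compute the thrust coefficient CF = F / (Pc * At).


CF = 2571000 / (25e6 * 0.077) = 1.34

1.34


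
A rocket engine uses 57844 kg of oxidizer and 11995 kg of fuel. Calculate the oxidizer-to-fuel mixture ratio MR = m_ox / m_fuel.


MR = 57844 / 11995 = 4.82

4.82


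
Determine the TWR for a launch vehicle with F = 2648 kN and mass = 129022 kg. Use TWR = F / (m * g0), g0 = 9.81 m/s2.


TWR = 2648000 / (129022 * 9.81) = 2.09

2.09


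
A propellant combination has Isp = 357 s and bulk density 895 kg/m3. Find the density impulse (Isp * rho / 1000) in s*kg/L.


rho*Isp = 357 * 895 / 1000 = 320 s*kg/L

320 s*kg/L


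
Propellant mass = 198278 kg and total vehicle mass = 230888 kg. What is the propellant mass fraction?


PMF = 198278 / 230888 = 0.859

0.859


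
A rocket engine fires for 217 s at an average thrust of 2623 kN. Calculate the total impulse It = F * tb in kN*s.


It = 2623 * 217 = 569191 kN*s

569191 kN*s


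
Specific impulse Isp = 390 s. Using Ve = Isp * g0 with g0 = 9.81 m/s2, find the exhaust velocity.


Ve = Isp * g0 = 390 * 9.81 = 3825.9 m/s

3825.9 m/s


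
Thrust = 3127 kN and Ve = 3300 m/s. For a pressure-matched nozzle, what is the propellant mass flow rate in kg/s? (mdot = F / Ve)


mdot = F / Ve = 3127000 / 3300 = 947.6 kg/s

947.6 kg/s


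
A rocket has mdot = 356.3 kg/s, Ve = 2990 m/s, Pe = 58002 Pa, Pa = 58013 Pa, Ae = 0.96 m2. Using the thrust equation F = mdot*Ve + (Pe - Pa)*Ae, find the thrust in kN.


F = 356.3 * 2990 + (58002 - 58013) * 0.96 = 1.0653e+06 N = 1065.3 kN

1065.3 kN


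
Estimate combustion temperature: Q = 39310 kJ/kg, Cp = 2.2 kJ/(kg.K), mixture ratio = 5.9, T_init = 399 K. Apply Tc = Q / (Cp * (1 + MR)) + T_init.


Tc = 39310 / (2.2 * (1 + 5.9)) + 399 = 2989 K

2989 K


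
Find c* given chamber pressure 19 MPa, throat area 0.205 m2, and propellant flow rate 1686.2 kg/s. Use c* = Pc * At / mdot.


c* = 19e6 * 0.205 / 1686.2 = 2310 m/s

2310 m/s


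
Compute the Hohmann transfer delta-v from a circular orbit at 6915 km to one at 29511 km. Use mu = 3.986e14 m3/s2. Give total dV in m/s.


V1 = sqrt(mu/r1) = 7592.29 m/s
dV1 = V1*(sqrt(2*r2/(r1+r2)) - 1) = 2072.09 m/s
V2 = sqrt(mu/r2) = 3675.16 m/s
dV2 = V2*(1 - sqrt(2*r1/(r1+r2))) = 1410.61 m/s
Total dV = 3483 m/s

3483 m/s


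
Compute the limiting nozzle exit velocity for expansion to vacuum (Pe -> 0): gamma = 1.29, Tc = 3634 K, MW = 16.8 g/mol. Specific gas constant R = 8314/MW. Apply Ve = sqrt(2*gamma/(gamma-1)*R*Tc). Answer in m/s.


R = 8314 / 16.8 = 494.88 J/(kg.K)
Ve = sqrt(2 * 1.29 / (1.29 - 1) * 494.88 * 3634) = 4000 m/s

4000 m/s


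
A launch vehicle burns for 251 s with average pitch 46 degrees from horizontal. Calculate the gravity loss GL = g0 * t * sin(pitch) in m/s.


GL = 9.81 * 251 * sin(46 deg) = 1771 m/s

1771 m/s


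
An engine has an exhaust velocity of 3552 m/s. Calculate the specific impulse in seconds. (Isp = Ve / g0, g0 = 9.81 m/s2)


Isp = Ve / g0 = 3552 / 9.81 = 362.1 s

362.1 s


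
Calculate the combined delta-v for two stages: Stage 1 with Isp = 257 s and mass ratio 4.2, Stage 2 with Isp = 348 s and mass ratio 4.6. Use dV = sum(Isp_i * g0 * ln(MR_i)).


dV1 = 257 * 9.81 * ln(4.2) = 3618.1 m/s
dV2 = 348 * 9.81 * ln(4.6) = 5209.8 m/s
Total dV = 3618.1 + 5209.8 = 8827.9 m/s ~ 8828 m/s

8828 m/s


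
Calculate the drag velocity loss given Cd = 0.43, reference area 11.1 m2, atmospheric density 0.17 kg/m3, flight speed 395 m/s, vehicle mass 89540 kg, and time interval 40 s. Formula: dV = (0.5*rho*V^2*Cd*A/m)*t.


D = 0.5 * 0.17 * 395^2 * 0.43 * 11.1 = 63300.12 N
a = 63300.12 / 89540 = 0.7069 m/s2
dV = 0.7069 * 40 = 28.3 m/s

28.3 m/s


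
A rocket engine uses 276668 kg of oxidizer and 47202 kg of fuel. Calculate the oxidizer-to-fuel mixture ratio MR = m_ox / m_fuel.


MR = 276668 / 47202 = 5.86

5.86


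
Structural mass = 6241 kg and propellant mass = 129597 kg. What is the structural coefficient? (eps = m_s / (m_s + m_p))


eps = 6241 / (6241 + 129597) = 0.0459

0.0459


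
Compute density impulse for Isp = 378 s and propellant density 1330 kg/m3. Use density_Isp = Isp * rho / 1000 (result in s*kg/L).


rho*Isp = 378 * 1330 / 1000 = 503 s*kg/L

503 s*kg/L


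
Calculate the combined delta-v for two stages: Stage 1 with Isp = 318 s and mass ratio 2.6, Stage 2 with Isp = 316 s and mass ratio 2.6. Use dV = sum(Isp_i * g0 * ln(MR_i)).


dV1 = 318 * 9.81 * ln(2.6) = 2980.8 m/s
dV2 = 316 * 9.81 * ln(2.6) = 2962.0 m/s
Total dV = 2980.8 + 2962.0 = 5942.8 m/s ~ 5943 m/s

5943 m/s


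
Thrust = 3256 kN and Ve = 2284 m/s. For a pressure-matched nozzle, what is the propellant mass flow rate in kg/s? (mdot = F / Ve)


mdot = F / Ve = 3256000 / 2284 = 1425.6 kg/s

1425.6 kg/s


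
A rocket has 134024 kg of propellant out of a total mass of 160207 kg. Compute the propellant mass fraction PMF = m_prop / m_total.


PMF = 134024 / 160207 = 0.837

0.837


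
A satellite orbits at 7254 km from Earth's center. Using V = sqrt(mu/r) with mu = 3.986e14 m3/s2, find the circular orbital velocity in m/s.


V = sqrt(3.986e14 / 7254000) = 7413 m/s

7413 m/s


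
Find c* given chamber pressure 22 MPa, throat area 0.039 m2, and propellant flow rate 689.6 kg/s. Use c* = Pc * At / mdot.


c* = 22e6 * 0.039 / 689.6 = 1244 m/s

1244 m/s


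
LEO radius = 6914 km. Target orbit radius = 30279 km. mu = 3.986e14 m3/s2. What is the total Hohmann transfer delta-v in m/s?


V1 = sqrt(mu/r1) = 7592.83 m/s
dV1 = V1*(sqrt(2*r2/(r1+r2)) - 1) = 2095.72 m/s
V2 = sqrt(mu/r2) = 3628.26 m/s
dV2 = V2*(1 - sqrt(2*r1/(r1+r2))) = 1415.94 m/s
Total dV = 3512 m/s

3512 m/s


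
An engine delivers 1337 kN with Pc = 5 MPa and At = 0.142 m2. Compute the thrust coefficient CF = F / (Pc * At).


CF = 1337000 / (5e6 * 0.142) = 1.88

1.88


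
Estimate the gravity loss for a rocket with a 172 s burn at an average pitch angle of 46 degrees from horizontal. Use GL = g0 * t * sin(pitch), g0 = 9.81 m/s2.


GL = 9.81 * 172 * sin(46 deg) = 1214 m/s

1214 m/s


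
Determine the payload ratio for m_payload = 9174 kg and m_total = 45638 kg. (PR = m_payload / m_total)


PR = 9174 / 45638 = 0.201

0.201


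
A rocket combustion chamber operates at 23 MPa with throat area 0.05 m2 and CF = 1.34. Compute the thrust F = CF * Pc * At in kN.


F = 1.34 * 23e6 * 0.05 = 1.5410e+06 N = 1541.0 kN

1541.0 kN


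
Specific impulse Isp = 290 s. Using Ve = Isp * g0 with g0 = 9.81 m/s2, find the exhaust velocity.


Ve = Isp * g0 = 290 * 9.81 = 2844.9 m/s

2844.9 m/s


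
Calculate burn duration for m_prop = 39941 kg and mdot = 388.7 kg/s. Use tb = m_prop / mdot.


tb = 39941 / 388.7 = 102.8 s

102.8 s


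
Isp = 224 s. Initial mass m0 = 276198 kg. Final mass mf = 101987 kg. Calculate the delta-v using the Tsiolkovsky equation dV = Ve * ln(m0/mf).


Ve = 224 * 9.81 = 2197.44 m/s
dV = 2197.44 * ln(276198/101987) = 2189 m/s

2189 m/s


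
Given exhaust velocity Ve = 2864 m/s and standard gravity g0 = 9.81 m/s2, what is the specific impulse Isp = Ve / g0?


Isp = Ve / g0 = 2864 / 9.81 = 291.9 s

291.9 s


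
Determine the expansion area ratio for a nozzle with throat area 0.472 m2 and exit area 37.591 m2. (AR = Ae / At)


AR = 37.591 / 0.472 = 79.6

79.6


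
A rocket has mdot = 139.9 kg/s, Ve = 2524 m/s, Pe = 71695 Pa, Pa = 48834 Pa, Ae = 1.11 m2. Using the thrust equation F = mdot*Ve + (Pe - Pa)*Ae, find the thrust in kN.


F = 139.9 * 2524 + (71695 - 48834) * 1.11 = 378483.0 N = 378.5 kN

378.5 kN


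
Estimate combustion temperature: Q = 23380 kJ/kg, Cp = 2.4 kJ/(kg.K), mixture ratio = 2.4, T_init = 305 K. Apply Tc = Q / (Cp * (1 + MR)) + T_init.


Tc = 23380 / (2.4 * (1 + 2.4)) + 305 = 3170 K

3170 K


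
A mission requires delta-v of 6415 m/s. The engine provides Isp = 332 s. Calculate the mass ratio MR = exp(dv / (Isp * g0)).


Ve = 332 * 9.81 = 3256.92 m/s
MR = exp(6415 / 3256.92) = 7.168

7.168


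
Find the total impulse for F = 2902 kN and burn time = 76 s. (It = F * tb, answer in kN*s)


It = 2902 * 76 = 220552 kN*s

220552 kN*s


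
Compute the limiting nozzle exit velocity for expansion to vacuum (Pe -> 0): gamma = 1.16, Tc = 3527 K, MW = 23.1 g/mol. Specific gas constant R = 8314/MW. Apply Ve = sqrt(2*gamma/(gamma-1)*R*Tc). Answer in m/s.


R = 8314 / 23.1 = 359.91 J/(kg.K)
Ve = sqrt(2 * 1.16 / (1.16 - 1) * 359.91 * 3527) = 4290 m/s

4290 m/s


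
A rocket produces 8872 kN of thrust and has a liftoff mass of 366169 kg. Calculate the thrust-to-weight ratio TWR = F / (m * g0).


TWR = 8872000 / (366169 * 9.81) = 2.47

2.47


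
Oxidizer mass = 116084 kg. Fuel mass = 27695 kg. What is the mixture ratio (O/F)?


MR = 116084 / 27695 = 4.19

4.19


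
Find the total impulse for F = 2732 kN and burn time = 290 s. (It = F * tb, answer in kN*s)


It = 2732 * 290 = 792280 kN*s

792280 kN*s


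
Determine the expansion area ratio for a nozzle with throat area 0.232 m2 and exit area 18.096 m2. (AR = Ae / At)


AR = 18.096 / 0.232 = 78.0

78.0


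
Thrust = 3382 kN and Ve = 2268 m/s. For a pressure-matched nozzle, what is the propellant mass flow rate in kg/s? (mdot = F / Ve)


mdot = F / Ve = 3382000 / 2268 = 1491.2 kg/s

1491.2 kg/s


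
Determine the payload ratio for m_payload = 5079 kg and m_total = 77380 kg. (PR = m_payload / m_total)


PR = 5079 / 77380 = 0.0656

0.0656


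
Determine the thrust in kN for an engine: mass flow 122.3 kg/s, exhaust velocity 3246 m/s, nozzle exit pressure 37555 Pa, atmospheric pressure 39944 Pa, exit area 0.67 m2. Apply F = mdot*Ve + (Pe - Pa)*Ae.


F = 122.3 * 3246 + (37555 - 39944) * 0.67 = 395385.0 N = 395.4 kN

395.4 kN


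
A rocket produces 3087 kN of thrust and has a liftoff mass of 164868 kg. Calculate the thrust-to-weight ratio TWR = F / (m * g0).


TWR = 3087000 / (164868 * 9.81) = 1.91

1.91


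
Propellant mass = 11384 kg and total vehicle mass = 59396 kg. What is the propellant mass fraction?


PMF = 11384 / 59396 = 0.192

0.192


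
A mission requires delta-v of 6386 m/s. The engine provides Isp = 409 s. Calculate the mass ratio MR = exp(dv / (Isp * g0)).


Ve = 409 * 9.81 = 4012.29 m/s
MR = exp(6386 / 4012.29) = 4.912

4.912


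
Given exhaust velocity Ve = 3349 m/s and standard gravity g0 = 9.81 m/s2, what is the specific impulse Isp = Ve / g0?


Isp = Ve / g0 = 3349 / 9.81 = 341.4 s

341.4 s


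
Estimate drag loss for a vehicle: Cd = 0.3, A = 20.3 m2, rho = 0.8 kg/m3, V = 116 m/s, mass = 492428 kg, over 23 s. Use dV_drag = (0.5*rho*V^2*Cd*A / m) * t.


D = 0.5 * 0.8 * 116^2 * 0.3 * 20.3 = 32778.82 N
a = 32778.82 / 492428 = 0.0666 m/s2
dV = 0.0666 * 23 = 1.5 m/s

1.5 m/s


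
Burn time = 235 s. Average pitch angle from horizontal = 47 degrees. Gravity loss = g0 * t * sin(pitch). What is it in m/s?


GL = 9.81 * 235 * sin(47 deg) = 1686 m/s

1686 m/s


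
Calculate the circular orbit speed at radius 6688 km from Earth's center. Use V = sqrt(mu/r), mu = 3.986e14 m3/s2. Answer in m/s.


V = sqrt(3.986e14 / 6688000) = 7720 m/s

7720 m/s


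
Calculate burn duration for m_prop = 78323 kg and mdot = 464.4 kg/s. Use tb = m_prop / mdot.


tb = 78323 / 464.4 = 168.7 s

168.7 s


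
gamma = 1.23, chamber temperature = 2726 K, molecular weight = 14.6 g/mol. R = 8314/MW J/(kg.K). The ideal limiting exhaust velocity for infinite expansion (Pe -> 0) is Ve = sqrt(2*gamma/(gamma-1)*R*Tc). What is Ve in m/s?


R = 8314 / 14.6 = 569.45 J/(kg.K)
Ve = sqrt(2 * 1.23 / (1.23 - 1) * 569.45 * 2726) = 4075 m/s

4075 m/s


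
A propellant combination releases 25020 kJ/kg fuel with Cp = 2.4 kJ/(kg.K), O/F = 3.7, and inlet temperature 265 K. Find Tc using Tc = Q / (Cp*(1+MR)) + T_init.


Tc = 25020 / (2.4 * (1 + 3.7)) + 265 = 2483 K

2483 K


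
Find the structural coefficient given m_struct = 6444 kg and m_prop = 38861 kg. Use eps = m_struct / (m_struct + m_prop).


eps = 6444 / (6444 + 38861) = 0.1422

0.1422


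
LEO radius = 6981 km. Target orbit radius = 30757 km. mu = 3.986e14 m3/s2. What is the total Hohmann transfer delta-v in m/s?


V1 = sqrt(mu/r1) = 7556.31 m/s
dV1 = V1*(sqrt(2*r2/(r1+r2)) - 1) = 2091.02 m/s
V2 = sqrt(mu/r2) = 3599.95 m/s
dV2 = V2*(1 - sqrt(2*r1/(r1+r2))) = 1410.27 m/s
Total dV = 3501 m/s

3501 m/s


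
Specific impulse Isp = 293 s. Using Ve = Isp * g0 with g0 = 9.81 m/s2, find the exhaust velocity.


Ve = Isp * g0 = 293 * 9.81 = 2874.3 m/s

2874.3 m/s


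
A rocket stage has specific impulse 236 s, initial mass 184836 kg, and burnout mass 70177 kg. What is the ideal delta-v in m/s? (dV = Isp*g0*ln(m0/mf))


Ve = 236 * 9.81 = 2315.16 m/s
dV = 2315.16 * ln(184836/70177) = 2242 m/s

2242 m/s


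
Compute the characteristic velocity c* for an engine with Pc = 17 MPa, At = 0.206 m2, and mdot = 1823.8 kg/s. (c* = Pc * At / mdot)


c* = 17e6 * 0.206 / 1823.8 = 1920 m/s

1920 m/s


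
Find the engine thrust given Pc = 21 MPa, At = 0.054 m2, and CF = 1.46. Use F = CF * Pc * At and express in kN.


F = 1.46 * 21e6 * 0.054 = 1.6556e+06 N = 1655.6 kN

1655.6 kN


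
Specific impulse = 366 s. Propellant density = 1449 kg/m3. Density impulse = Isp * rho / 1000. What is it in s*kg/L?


rho*Isp = 366 * 1449 / 1000 = 530 s*kg/L

530 s*kg/L


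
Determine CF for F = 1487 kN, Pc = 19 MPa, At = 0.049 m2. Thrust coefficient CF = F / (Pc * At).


CF = 1487000 / (19e6 * 0.049) = 1.6

1.6


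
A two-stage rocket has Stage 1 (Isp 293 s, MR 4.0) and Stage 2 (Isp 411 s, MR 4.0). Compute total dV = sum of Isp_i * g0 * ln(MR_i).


dV1 = 293 * 9.81 * ln(4.0) = 3984.7 m/s
dV2 = 411 * 9.81 * ln(4.0) = 5589.4 m/s
Total dV = 3984.7 + 5589.4 = 9574.1 m/s ~ 9574 m/s

9574 m/s


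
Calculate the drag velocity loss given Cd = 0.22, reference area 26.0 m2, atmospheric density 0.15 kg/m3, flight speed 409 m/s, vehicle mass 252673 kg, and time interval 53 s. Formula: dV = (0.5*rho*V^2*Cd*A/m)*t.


D = 0.5 * 0.15 * 409^2 * 0.22 * 26.0 = 71763.55 N
a = 71763.55 / 252673 = 0.284 m/s2
dV = 0.284 * 53 = 15.1 m/s

15.1 m/s


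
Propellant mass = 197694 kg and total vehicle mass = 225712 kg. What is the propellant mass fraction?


PMF = 197694 / 225712 = 0.876

0.876


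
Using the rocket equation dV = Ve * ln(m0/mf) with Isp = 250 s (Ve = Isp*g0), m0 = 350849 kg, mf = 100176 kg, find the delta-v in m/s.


Ve = 250 * 9.81 = 2452.5 m/s
dV = 2452.5 * ln(350849/100176) = 3074 m/s

3074 m/s


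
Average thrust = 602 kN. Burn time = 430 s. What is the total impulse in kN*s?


It = 602 * 430 = 258860 kN*s

258860 kN*s


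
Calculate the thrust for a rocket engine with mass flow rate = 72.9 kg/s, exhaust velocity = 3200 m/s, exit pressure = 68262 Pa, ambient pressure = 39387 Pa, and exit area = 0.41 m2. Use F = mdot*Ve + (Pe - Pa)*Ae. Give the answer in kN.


F = 72.9 * 3200 + (68262 - 39387) * 0.41 = 245119.0 N = 245.1 kN

245.1 kN


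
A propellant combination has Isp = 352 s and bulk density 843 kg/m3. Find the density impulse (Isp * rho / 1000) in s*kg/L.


rho*Isp = 352 * 843 / 1000 = 297 s*kg/L

297 s*kg/L


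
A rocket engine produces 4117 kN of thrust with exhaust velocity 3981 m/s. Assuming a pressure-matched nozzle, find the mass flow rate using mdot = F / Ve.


mdot = F / Ve = 4117000 / 3981 = 1034.2 kg/s

1034.2 kg/s


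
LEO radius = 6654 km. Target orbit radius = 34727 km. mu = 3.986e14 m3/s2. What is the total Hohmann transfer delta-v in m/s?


V1 = sqrt(mu/r1) = 7739.76 m/s
dV1 = V1*(sqrt(2*r2/(r1+r2)) - 1) = 2287.35 m/s
V2 = sqrt(mu/r2) = 3387.93 m/s
dV2 = V2*(1 - sqrt(2*r1/(r1+r2))) = 1466.65 m/s
Total dV = 3754 m/s

3754 m/s


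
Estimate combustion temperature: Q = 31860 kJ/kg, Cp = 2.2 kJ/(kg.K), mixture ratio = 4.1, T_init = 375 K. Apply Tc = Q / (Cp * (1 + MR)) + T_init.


Tc = 31860 / (2.2 * (1 + 4.1)) + 375 = 3215 K

3215 K


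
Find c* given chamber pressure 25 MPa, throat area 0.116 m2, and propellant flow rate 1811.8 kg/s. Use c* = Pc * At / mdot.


c* = 25e6 * 0.116 / 1811.8 = 1601 m/s

1601 m/s


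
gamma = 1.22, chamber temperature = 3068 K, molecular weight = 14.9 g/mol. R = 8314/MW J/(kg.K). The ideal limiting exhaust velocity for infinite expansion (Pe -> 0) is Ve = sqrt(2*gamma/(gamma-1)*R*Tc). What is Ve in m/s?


R = 8314 / 14.9 = 557.99 J/(kg.K)
Ve = sqrt(2 * 1.22 / (1.22 - 1) * 557.99 * 3068) = 4357 m/s

4357 m/s


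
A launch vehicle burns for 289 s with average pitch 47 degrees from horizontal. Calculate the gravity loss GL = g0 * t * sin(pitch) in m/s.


GL = 9.81 * 289 * sin(47 deg) = 2073 m/s

2073 m/s


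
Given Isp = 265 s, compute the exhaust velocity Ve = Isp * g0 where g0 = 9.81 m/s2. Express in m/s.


Ve = Isp * g0 = 265 * 9.81 = 2599.7 m/s

2599.7 m/s


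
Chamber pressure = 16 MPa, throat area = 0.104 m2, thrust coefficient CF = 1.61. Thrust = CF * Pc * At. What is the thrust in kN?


F = 1.61 * 16e6 * 0.104 = 2.6790e+06 N = 2679.0 kN

2679.0 kN


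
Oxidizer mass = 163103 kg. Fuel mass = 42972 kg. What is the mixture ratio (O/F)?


MR = 163103 / 42972 = 3.8

3.8


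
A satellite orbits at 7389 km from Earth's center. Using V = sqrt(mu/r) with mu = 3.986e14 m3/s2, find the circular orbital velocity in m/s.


V = sqrt(3.986e14 / 7389000) = 7345 m/s

7345 m/s


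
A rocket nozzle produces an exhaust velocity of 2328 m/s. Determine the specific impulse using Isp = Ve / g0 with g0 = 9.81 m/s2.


Isp = Ve / g0 = 2328 / 9.81 = 237.3 s

237.3 s


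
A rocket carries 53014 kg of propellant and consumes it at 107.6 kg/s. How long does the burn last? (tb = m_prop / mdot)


tb = 53014 / 107.6 = 492.7 s

492.7 s


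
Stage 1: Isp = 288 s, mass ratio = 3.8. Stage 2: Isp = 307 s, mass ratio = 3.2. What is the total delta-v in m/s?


dV1 = 288 * 9.81 * ln(3.8) = 3771.8 m/s
dV2 = 307 * 9.81 * ln(3.2) = 3503.0 m/s
Total dV = 3771.8 + 3503.0 = 7274.8 m/s ~ 7275 m/s

7275 m/s


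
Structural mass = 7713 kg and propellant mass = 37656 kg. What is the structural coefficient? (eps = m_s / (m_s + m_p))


eps = 7713 / (7713 + 37656) = 0.17

0.17


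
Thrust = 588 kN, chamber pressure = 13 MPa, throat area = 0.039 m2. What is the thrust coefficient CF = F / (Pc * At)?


CF = 588000 / (13e6 * 0.039) = 1.16

1.16


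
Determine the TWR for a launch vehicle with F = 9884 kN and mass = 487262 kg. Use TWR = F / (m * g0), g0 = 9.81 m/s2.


TWR = 9884000 / (487262 * 9.81) = 2.07

2.07


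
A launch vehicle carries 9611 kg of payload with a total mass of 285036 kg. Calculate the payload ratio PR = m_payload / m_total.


PR = 9611 / 285036 = 0.0337

0.0337


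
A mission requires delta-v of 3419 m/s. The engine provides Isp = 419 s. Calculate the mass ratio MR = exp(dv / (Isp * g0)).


Ve = 419 * 9.81 = 4110.39 m/s
MR = exp(3419 / 4110.39) = 2.297

2.297


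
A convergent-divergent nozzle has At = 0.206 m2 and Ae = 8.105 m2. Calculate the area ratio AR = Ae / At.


AR = 8.105 / 0.206 = 39.3

39.3


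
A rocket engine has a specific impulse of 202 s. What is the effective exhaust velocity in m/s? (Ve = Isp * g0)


Ve = Isp * g0 = 202 * 9.81 = 1981.6 m/s

1981.6 m/s


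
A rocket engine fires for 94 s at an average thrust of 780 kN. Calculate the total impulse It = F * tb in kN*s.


It = 780 * 94 = 73320 kN*s

73320 kN*s


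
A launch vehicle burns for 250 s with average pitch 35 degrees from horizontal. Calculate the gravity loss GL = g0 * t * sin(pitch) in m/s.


GL = 9.81 * 250 * sin(35 deg) = 1407 m/s

1407 m/s


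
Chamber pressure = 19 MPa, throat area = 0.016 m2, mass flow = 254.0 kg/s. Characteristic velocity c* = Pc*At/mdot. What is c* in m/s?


c* = 19e6 * 0.016 / 254.0 = 1197 m/s

1197 m/s


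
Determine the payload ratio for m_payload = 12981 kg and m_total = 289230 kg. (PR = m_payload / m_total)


PR = 12981 / 289230 = 0.0449

0.0449


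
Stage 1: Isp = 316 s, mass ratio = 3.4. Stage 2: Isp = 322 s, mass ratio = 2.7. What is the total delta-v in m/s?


dV1 = 316 * 9.81 * ln(3.4) = 3793.7 m/s
dV2 = 322 * 9.81 * ln(2.7) = 3137.5 m/s
Total dV = 3793.7 + 3137.5 = 6931.2 m/s ~ 6931 m/s

6931 m/s


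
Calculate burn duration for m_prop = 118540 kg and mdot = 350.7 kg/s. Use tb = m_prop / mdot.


tb = 118540 / 350.7 = 338.0 s

338.0 s


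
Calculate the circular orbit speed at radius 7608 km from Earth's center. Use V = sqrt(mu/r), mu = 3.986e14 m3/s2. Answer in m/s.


V = sqrt(3.986e14 / 7608000) = 7238 m/s

7238 m/s


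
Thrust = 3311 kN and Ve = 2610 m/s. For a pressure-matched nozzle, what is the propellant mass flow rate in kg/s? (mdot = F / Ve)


mdot = F / Ve = 3311000 / 2610 = 1268.6 kg/s

1268.6 kg/s


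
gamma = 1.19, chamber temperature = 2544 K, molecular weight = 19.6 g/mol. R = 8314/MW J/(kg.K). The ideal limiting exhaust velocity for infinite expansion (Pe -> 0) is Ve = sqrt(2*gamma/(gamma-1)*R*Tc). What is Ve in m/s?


R = 8314 / 19.6 = 424.18 J/(kg.K)
Ve = sqrt(2 * 1.19 / (1.19 - 1) * 424.18 * 2544) = 3677 m/s

3677 m/s


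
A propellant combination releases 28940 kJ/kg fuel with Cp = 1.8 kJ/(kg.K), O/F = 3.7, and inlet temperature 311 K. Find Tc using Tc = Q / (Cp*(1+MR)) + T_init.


Tc = 28940 / (1.8 * (1 + 3.7)) + 311 = 3732 K

3732 K


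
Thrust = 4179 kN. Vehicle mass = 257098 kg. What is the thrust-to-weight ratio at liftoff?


TWR = 4179000 / (257098 * 9.81) = 1.66

1.66


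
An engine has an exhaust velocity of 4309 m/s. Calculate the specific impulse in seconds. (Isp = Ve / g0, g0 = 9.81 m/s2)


Isp = Ve / g0 = 4309 / 9.81 = 439.2 s

439.2 s


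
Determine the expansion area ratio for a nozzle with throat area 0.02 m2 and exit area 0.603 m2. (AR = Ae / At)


AR = 0.603 / 0.02 = 30.1

30.1


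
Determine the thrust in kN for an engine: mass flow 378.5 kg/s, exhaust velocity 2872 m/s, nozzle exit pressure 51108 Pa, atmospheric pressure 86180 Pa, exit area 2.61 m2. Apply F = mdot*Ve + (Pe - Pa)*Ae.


F = 378.5 * 2872 + (51108 - 86180) * 2.61 = 995514.0 N = 995.5 kN

995.5 kN


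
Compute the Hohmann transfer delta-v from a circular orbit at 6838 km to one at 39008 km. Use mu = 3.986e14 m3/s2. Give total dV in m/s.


V1 = sqrt(mu/r1) = 7634.91 m/s
dV1 = V1*(sqrt(2*r2/(r1+r2)) - 1) = 2324.76 m/s
V2 = sqrt(mu/r2) = 3196.63 m/s
dV2 = V2*(1 - sqrt(2*r1/(r1+r2))) = 1450.72 m/s
Total dV = 3775 m/s

3775 m/s


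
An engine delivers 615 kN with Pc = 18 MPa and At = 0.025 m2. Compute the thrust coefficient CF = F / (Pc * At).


CF = 615000 / (18e6 * 0.025) = 1.37

1.37


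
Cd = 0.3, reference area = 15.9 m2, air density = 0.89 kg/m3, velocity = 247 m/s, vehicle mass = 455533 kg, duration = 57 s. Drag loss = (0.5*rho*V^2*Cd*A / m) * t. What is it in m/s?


D = 0.5 * 0.89 * 247^2 * 0.3 * 15.9 = 129500.75 N
a = 129500.75 / 455533 = 0.2843 m/s2
dV = 0.2843 * 57 = 16.2 m/s

16.2 m/s


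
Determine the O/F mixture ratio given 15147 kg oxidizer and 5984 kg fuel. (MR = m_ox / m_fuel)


MR = 15147 / 5984 = 2.53

2.53


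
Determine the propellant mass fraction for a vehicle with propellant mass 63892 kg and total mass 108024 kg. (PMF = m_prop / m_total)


PMF = 63892 / 108024 = 0.591

0.591


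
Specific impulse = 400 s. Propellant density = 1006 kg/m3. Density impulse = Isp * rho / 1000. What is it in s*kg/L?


rho*Isp = 400 * 1006 / 1000 = 402 s*kg/L

402 s*kg/L


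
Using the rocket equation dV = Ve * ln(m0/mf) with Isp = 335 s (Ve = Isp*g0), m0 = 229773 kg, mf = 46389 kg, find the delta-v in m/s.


Ve = 335 * 9.81 = 3286.35 m/s
dV = 3286.35 * ln(229773/46389) = 5258 m/s

5258 m/s


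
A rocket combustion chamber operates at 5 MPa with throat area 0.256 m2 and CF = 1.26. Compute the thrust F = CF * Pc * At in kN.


F = 1.26 * 5e6 * 0.256 = 1.6128e+06 N = 1612.8 kN

1612.8 kN


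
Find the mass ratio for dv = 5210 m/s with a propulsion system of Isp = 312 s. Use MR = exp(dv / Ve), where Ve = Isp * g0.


Ve = 312 * 9.81 = 3060.72 m/s
MR = exp(5210 / 3060.72) = 5.486

5.486


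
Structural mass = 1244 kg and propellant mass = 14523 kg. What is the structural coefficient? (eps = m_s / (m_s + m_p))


eps = 1244 / (1244 + 14523) = 0.0789

0.0789


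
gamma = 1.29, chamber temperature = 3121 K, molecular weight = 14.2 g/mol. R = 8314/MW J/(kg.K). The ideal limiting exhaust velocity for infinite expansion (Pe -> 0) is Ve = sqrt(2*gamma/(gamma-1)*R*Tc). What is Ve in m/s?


R = 8314 / 14.2 = 585.49 J/(kg.K)
Ve = sqrt(2 * 1.29 / (1.29 - 1) * 585.49 * 3121) = 4032 m/s

4032 m/s


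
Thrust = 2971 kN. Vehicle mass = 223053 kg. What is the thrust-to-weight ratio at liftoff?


TWR = 2971000 / (223053 * 9.81) = 1.36

1.36


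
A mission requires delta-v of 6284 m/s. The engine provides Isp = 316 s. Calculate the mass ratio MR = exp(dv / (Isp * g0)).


Ve = 316 * 9.81 = 3099.96 m/s
MR = exp(6284 / 3099.96) = 7.592

7.592


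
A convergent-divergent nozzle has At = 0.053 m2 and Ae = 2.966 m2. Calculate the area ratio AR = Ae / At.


AR = 2.966 / 0.053 = 56.0

56.0


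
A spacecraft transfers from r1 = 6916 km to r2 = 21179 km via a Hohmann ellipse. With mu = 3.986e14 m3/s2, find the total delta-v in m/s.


V1 = sqrt(mu/r1) = 7591.74 m/s
dV1 = V1*(sqrt(2*r2/(r1+r2)) - 1) = 1729.95 m/s
V2 = sqrt(mu/r2) = 4338.26 m/s
dV2 = V2*(1 - sqrt(2*r1/(r1+r2))) = 1294.27 m/s
Total dV = 3024 m/s

3024 m/s


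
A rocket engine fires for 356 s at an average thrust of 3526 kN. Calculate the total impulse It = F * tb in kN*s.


It = 3526 * 356 = 1255256 kN*s

1255256 kN*s


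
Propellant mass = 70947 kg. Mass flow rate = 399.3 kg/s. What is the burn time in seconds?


tb = 70947 / 399.3 = 177.7 s

177.7 s


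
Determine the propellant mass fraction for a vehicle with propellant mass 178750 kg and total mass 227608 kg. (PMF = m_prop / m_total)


PMF = 178750 / 227608 = 0.785

0.785


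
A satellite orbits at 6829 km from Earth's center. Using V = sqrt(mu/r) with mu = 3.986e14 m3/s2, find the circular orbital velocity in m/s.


V = sqrt(3.986e14 / 6829000) = 7640 m/s

7640 m/s


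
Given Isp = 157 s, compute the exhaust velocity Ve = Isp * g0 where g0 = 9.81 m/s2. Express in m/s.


Ve = Isp * g0 = 157 * 9.81 = 1540.2 m/s

1540.2 m/s


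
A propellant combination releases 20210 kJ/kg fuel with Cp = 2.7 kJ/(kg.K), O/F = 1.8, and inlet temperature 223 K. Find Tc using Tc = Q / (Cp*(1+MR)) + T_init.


Tc = 20210 / (2.7 * (1 + 1.8)) + 223 = 2896 K

2896 K


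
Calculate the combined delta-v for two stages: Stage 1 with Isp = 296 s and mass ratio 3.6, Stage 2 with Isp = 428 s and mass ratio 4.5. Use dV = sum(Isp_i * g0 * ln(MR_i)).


dV1 = 296 * 9.81 * ln(3.6) = 3719.5 m/s
dV2 = 428 * 9.81 * ln(4.5) = 6315.1 m/s
Total dV = 3719.5 + 6315.1 = 10034.6 m/s ~ 10035 m/s

10035 m/s


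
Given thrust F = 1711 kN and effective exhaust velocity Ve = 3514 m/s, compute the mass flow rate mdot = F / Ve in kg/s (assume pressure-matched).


mdot = F / Ve = 1711000 / 3514 = 486.9 kg/s

486.9 kg/s


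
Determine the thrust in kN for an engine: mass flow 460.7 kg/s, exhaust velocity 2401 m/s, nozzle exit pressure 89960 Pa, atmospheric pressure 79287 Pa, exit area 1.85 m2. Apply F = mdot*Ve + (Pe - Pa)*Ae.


F = 460.7 * 2401 + (89960 - 79287) * 1.85 = 1.1259e+06 N = 1125.9 kN

1125.9 kN


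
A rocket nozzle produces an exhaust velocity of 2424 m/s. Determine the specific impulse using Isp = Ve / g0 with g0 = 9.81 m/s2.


Isp = Ve / g0 = 2424 / 9.81 = 247.1 s

247.1 s


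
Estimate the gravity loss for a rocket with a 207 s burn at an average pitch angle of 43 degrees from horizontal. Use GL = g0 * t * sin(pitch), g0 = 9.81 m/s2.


GL = 9.81 * 207 * sin(43 deg) = 1385 m/s

1385 m/s


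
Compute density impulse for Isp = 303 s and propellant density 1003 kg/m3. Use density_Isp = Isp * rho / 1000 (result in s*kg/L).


rho*Isp = 303 * 1003 / 1000 = 304 s*kg/L

304 s*kg/L


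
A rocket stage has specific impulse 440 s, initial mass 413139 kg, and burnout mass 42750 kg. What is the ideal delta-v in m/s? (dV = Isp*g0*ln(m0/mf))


Ve = 440 * 9.81 = 4316.4 m/s
dV = 4316.4 * ln(413139/42750) = 9791 m/s

9791 m/s


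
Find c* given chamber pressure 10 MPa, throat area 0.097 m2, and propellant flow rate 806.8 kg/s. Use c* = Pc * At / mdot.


c* = 10e6 * 0.097 / 806.8 = 1202 m/s

1202 m/s


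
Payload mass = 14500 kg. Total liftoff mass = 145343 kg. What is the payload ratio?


PR = 14500 / 145343 = 0.0998

0.0998


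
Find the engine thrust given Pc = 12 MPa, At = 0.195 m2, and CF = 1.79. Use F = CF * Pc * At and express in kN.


F = 1.79 * 12e6 * 0.195 = 4.1886e+06 N = 4188.6 kN

4188.6 kN


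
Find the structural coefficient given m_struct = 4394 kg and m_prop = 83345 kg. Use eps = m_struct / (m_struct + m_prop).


eps = 4394 / (4394 + 83345) = 0.0501

0.0501


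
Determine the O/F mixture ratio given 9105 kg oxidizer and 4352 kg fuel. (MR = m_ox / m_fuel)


MR = 9105 / 4352 = 2.09

2.09


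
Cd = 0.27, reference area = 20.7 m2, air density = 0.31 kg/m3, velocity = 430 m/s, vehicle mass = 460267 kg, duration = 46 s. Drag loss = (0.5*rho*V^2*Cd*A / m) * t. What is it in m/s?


D = 0.5 * 0.31 * 430^2 * 0.27 * 20.7 = 160177.95 N
a = 160177.95 / 460267 = 0.348 m/s2
dV = 0.348 * 46 = 16.0 m/s

16.0 m/s


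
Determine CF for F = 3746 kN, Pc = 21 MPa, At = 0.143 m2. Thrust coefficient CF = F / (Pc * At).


CF = 3746000 / (21e6 * 0.143) = 1.25

1.25


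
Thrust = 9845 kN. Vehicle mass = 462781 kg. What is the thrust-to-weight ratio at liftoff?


TWR = 9845000 / (462781 * 9.81) = 2.17

2.17


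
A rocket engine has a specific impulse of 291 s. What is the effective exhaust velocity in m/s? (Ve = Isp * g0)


Ve = Isp * g0 = 291 * 9.81 = 2854.7 m/s

2854.7 m/s


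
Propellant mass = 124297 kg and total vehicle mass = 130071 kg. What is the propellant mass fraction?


PMF = 124297 / 130071 = 0.956

0.956


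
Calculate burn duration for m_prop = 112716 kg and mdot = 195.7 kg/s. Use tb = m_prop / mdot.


tb = 112716 / 195.7 = 576.0 s

576.0 s
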